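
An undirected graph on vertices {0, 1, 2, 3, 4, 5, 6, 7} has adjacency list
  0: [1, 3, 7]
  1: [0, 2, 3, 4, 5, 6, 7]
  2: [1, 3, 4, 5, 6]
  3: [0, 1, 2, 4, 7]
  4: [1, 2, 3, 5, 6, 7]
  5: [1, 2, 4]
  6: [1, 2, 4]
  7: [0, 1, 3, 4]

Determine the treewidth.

3

A width-3 tree decomposition is:
Bags: B1 = {1, 2, 3, 4}  B2 = {1, 2, 4, 5}  B3 = {1, 3, 4, 7}  B4 = {1, 2, 4, 6}  B5 = {0, 1, 3, 7}
Tree: B1–B2, B1–B3, B1–B4, B3–B5
Each bag holds 4 vertices, so the decomposition has width 3, which upper-bounds the treewidth. Conversely, {0, 1, 3, 7} is a clique of size 4, and the vertices of any clique must share a bag in every tree decomposition; so some bag has ≥ 4 vertices and tw(G) ≥ 3. The upper and lower bounds meet at 3, so that is the treewidth.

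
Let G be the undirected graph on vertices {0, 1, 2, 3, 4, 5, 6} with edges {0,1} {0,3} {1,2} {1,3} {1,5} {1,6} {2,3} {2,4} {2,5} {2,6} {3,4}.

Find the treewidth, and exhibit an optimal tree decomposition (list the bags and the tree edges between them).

Treewidth 2.
One optimal decomposition is:
Bags: B1 = {2, 3, 4}  B2 = {1, 2, 3}  B3 = {1, 2, 5}  B4 = {1, 2, 6}  B5 = {0, 1, 3}
Tree: B1–B2, B2–B3, B3–B4, B2–B5

The largest bag has 3 vertices, giving width 2; this decomposition certifies tw(G) ≤ 2. On the other hand G contains the 3-clique {0, 1, 3}. A clique must lie in a single bag of any decomposition, so no decomposition can have width below 2. Therefore the treewidth is 2.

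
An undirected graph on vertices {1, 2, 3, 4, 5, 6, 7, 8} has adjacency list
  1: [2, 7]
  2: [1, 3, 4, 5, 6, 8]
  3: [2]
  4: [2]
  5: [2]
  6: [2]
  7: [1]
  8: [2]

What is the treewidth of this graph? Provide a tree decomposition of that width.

The largest bag has 2 vertices, giving width 1; this decomposition certifies tw(G) ≤ 1. Since G has at least one edge (e.g. 2–5), it is not an edgeless graph, so tw(G) ≥ 1. Therefore the treewidth is 1.

Treewidth 1.
Bags: B1 = {2, 5}  B2 = {1, 2}  B3 = {2, 3}  B4 = {2, 6}  B5 = {2, 8}  B6 = {2, 4}  B7 = {1, 7}
Tree: B1–B2, B1–B3, B3–B4, B2–B5, B4–B6, B2–B7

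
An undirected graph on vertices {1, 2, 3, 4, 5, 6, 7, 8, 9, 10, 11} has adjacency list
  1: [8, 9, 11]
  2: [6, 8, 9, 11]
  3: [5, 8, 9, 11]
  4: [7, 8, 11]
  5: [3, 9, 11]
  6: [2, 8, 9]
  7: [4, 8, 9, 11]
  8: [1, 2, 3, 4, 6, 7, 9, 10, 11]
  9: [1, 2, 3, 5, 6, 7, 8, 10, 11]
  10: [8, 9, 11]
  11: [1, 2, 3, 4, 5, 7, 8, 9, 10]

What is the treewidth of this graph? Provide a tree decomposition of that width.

Treewidth 3.
One such decomposition:
Bags: B1 = {7, 8, 9, 11}  B2 = {1, 8, 9, 11}  B3 = {2, 8, 9, 11}  B4 = {4, 7, 8, 11}  B5 = {8, 9, 10, 11}  B6 = {3, 8, 9, 11}  B7 = {3, 5, 9, 11}  B8 = {2, 6, 8, 9}
Tree: B1–B2, B2–B3, B1–B4, B1–B5, B3–B6, B6–B7, B3–B8

Every bag has size at most 4, so the width is 4 − 1 = 3 and tw(G) ≤ 3. For the lower bound, the 4 vertices {1, 8, 9, 11} are pairwise adjacent, and any tree decomposition puts a clique entirely inside one bag — forcing width ≥ 3. Hence tw(G) = 3 exactly.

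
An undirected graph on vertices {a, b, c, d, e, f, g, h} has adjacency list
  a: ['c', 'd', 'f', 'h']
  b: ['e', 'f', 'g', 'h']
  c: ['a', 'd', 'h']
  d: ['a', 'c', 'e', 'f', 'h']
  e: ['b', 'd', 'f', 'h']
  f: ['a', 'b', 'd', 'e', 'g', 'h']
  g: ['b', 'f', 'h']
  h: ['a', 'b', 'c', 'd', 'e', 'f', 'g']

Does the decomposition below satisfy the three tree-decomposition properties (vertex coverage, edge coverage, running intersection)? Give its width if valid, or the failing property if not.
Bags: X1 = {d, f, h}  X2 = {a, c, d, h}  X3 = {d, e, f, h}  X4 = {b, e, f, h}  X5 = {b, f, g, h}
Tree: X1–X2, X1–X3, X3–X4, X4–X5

No — edge (a,f) lies in no bag.

A tree decomposition must satisfy three properties: every vertex lies in some bag; for every edge, both endpoints lie together in some bag; and for every vertex, the bags containing it form a connected subtree. Here edge (a,f) lies in no bag, so the decomposition is invalid.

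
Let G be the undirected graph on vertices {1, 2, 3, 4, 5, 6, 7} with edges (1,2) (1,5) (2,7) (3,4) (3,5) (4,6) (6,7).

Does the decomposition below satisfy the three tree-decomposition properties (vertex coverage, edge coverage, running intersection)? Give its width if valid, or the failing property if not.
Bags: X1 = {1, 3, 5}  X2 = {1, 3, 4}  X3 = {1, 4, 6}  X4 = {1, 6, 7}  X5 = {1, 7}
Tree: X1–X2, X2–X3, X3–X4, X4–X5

A tree decomposition must satisfy three properties: every vertex lies in some bag; for every edge, both endpoints lie together in some bag; and for every vertex, the bags containing it form a connected subtree. Here vertex 2 appears in no bag, so the decomposition is invalid.

No — vertex 2 appears in no bag.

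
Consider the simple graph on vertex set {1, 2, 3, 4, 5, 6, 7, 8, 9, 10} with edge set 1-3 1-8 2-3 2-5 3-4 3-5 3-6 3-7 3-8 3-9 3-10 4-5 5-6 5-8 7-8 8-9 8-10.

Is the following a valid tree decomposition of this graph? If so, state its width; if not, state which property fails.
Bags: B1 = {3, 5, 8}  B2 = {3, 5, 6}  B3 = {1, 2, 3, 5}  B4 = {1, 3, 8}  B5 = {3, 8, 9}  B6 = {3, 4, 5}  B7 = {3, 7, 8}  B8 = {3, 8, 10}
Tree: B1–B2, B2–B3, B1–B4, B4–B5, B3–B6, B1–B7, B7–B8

A tree decomposition must satisfy three properties: every vertex lies in some bag; for every edge, both endpoints lie together in some bag; and for every vertex, the bags containing it form a connected subtree. Here bags containing vertex 1 are not connected in the tree, so the decomposition is invalid.

No — bags containing vertex 1 are not connected in the tree.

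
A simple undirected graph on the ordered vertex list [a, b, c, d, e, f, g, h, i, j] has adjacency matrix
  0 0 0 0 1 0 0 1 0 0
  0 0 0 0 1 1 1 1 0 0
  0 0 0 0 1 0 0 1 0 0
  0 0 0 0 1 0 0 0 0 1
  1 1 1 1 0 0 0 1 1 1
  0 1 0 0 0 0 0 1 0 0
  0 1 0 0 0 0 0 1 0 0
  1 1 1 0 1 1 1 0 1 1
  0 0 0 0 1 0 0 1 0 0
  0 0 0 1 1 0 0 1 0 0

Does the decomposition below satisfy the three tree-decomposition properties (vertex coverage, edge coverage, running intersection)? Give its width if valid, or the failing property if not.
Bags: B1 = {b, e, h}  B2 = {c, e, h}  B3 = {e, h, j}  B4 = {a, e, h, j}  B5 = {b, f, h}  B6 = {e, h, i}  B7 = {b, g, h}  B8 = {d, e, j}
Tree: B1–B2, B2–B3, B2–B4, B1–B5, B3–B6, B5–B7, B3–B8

No — bags containing vertex j are not connected in the tree.

A tree decomposition must satisfy three properties: every vertex lies in some bag; for every edge, both endpoints lie together in some bag; and for every vertex, the bags containing it form a connected subtree. Here bags containing vertex j are not connected in the tree, so the decomposition is invalid.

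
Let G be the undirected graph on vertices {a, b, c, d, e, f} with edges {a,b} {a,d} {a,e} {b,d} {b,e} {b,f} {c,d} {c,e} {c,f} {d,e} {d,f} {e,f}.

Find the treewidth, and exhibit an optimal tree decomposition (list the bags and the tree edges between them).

Each bag holds 4 vertices, so the decomposition has width 3, which upper-bounds the treewidth. For the lower bound, the 4 vertices {c, d, e, f} are pairwise adjacent, and any tree decomposition puts a clique entirely inside one bag — forcing width ≥ 3. The upper and lower bounds meet at 3, so that is the treewidth.

Treewidth 3.
One optimal decomposition is:
Bags: B1 = {a, b, d, e}  B2 = {b, d, e, f}  B3 = {c, d, e, f}
Tree: B1–B2, B2–B3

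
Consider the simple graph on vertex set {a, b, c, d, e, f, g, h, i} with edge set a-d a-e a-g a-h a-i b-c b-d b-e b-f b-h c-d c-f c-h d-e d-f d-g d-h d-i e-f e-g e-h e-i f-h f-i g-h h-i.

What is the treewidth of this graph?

A width-4 tree decomposition is:
Bags: B1 = {b, d, e, f, h}  B2 = {b, c, d, f, h}  B3 = {d, e, f, h, i}  B4 = {a, d, e, h, i}  B5 = {a, d, e, g, h}
Tree: B1–B2, B1–B3, B3–B4, B4–B5
Each bag holds 5 vertices, so the decomposition has width 4, which upper-bounds the treewidth. On the other hand G contains the 5-clique {a, d, e, g, h}. A clique must lie in a single bag of any decomposition, so no decomposition can have width below 4. Combining the bounds, tw(G) = 4.

4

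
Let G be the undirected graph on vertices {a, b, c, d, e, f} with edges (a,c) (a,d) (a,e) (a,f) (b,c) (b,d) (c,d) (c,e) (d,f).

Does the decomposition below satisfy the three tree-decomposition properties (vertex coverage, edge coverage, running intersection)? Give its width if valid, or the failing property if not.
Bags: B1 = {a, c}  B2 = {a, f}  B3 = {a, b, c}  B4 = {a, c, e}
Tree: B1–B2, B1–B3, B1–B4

No — vertex d appears in no bag.

A tree decomposition must satisfy three properties: every vertex lies in some bag; for every edge, both endpoints lie together in some bag; and for every vertex, the bags containing it form a connected subtree. Here vertex d appears in no bag, so the decomposition is invalid.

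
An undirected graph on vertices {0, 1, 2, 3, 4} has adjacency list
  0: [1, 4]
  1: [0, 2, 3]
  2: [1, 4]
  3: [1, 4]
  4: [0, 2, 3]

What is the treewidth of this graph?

2

A width-2 tree decomposition is:
Bags: B1 = {1, 3, 4}  B2 = {0, 1, 4}  B3 = {1, 2, 4}
Tree: B1–B2, B2–B3
Each bag holds 3 vertices, so the decomposition has width 2, which upper-bounds the treewidth. The edges 4–3–1–0–4 form a cycle, so G is not a tree and its treewidth is at least 2. Combining the bounds, tw(G) = 2.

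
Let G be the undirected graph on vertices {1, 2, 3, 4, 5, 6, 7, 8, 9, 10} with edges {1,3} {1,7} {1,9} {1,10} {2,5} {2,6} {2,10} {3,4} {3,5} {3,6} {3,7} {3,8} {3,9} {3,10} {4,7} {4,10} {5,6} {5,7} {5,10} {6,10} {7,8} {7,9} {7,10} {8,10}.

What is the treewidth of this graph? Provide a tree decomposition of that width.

The largest bag has 4 vertices, giving width 3; this decomposition certifies tw(G) ≤ 3. On the other hand G contains the 4-clique {2, 5, 6, 10}. A clique must lie in a single bag of any decomposition, so no decomposition can have width below 3. Combining the bounds, tw(G) = 3.

Treewidth 3.
One optimal decomposition is:
Bags: B1 = {1, 3, 7, 10}  B2 = {3, 5, 7, 10}  B3 = {3, 5, 6, 10}  B4 = {1, 3, 7, 9}  B5 = {3, 7, 8, 10}  B6 = {3, 4, 7, 10}  B7 = {2, 5, 6, 10}
Tree: B1–B2, B2–B3, B1–B4, B2–B5, B5–B6, B3–B7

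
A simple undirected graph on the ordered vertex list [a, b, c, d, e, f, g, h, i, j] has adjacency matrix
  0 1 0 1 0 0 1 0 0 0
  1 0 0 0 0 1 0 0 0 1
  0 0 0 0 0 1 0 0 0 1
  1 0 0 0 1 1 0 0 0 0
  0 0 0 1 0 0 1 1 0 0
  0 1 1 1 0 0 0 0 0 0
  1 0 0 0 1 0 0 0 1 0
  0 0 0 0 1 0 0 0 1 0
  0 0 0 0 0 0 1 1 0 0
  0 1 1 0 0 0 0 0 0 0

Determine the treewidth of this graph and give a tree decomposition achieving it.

Treewidth 2.
Bags: B1 = {c, f, j}  B2 = {b, f, j}  B3 = {b, d, f}  B4 = {a, b, d}  B5 = {a, d, e}  B6 = {a, e, g}  B7 = {e, g, h}  B8 = {g, h, i}
Tree: B1–B2, B2–B3, B3–B4, B4–B5, B5–B6, B6–B7, B7–B8

Every bag has size at most 3, so the width is 3 − 1 = 2 and tw(G) ≤ 2. Since c–j–b–f–c is a cycle in G, G is not acyclic. Forests are exactly the graphs of treewidth ≤ 1, so tw(G) ≥ 2. The upper and lower bounds meet at 2, so that is the treewidth.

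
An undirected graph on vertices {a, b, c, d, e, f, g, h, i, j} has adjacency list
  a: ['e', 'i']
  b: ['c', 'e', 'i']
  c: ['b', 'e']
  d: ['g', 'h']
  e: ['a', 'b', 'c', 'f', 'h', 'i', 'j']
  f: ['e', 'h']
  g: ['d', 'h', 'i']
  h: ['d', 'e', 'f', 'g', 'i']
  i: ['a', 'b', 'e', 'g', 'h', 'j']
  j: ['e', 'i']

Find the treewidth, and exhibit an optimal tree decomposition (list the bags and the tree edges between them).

Treewidth 2.
One optimal decomposition is:
Bags: B1 = {e, i, j}  B2 = {b, e, i}  B3 = {e, h, i}  B4 = {b, c, e}  B5 = {g, h, i}  B6 = {d, g, h}  B7 = {a, e, i}  B8 = {e, f, h}
Tree: B1–B2, B2–B3, B2–B4, B3–B5, B5–B6, B1–B7, B3–B8

Each bag holds 3 vertices, so the decomposition has width 2, which upper-bounds the treewidth. For the lower bound, the 3 vertices {d, g, h} are pairwise adjacent, and any tree decomposition puts a clique entirely inside one bag — forcing width ≥ 2. The upper and lower bounds meet at 2, so that is the treewidth.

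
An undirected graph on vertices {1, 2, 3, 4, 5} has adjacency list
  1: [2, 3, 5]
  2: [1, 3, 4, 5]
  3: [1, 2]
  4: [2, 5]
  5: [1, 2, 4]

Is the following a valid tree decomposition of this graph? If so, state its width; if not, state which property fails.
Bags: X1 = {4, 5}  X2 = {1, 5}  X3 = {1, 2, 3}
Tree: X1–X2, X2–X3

No — edge (2,4) lies in no bag.

A tree decomposition must satisfy three properties: every vertex lies in some bag; for every edge, both endpoints lie together in some bag; and for every vertex, the bags containing it form a connected subtree. Here edge (2,4) lies in no bag, so the decomposition is invalid.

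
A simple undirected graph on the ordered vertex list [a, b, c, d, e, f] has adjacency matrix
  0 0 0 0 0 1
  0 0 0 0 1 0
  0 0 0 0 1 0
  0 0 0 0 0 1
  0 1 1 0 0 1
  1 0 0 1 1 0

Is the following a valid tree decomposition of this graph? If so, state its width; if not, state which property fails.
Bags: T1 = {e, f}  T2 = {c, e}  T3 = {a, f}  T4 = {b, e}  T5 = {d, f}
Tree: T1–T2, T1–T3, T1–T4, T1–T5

Yes; width 1.

Every vertex of G appears in some bag (union = {a, b, c, d, e, f}); every edge is covered by a bag; and for each vertex v the set of bags containing v is connected in the bag tree. The decomposition is therefore valid. The largest bag has 2 vertices, so the width is 1.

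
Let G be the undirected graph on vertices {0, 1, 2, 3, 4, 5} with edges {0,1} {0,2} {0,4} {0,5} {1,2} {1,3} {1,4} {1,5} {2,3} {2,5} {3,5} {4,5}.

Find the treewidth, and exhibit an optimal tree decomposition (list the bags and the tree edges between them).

Treewidth 3.
One optimal decomposition is:
Bags: B1 = {1, 2, 3, 5}  B2 = {0, 1, 2, 5}  B3 = {0, 1, 4, 5}
Tree: B1–B2, B2–B3

The largest bag has 4 vertices, giving width 3; this decomposition certifies tw(G) ≤ 3. On the other hand G contains the 4-clique {0, 1, 2, 5}. A clique must lie in a single bag of any decomposition, so no decomposition can have width below 3. Hence tw(G) = 3 exactly.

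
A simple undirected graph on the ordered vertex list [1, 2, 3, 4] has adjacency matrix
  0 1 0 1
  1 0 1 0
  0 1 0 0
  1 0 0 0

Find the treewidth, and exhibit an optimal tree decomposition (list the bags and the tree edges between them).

Each bag holds 2 vertices, so the decomposition has width 1, which upper-bounds the treewidth. G has an edge, so its treewidth is at least 1. Combining the bounds, tw(G) = 1.

Treewidth 1.
One such decomposition:
Bags: B1 = {2, 3}  B2 = {1, 2}  B3 = {1, 4}
Tree: B1–B2, B2–B3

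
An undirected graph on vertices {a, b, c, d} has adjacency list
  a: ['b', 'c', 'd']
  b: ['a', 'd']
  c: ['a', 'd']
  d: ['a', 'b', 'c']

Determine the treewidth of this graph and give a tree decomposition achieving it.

The largest bag has 3 vertices, giving width 2; this decomposition certifies tw(G) ≤ 2. On the other hand G contains the 3-clique {a, c, d}. A clique must lie in a single bag of any decomposition, so no decomposition can have width below 2. Therefore the treewidth is 2.

Treewidth 2.
Bags: B1 = {a, b, d}  B2 = {a, c, d}
Tree: B1–B2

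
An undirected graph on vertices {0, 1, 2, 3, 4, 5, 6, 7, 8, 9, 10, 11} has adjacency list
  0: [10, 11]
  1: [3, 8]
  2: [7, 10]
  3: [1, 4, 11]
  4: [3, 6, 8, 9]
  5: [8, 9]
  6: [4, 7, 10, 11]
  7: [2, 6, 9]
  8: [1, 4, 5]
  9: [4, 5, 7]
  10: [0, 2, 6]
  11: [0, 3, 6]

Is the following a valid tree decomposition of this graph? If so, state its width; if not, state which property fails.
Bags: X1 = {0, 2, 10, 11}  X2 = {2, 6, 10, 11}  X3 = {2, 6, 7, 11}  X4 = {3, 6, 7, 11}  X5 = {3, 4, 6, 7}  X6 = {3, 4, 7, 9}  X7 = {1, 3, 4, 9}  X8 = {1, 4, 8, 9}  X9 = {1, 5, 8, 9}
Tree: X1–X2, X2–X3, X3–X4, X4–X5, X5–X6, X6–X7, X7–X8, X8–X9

Yes; width 3.

Every vertex of G appears in some bag (union = {0, 1, 2, 3, 4, 5, 6, 7, 8, 9, 10, 11}); every edge is covered by a bag; and for each vertex v the set of bags containing v is connected in the bag tree. The decomposition is therefore valid. The largest bag has 4 vertices, so the width is 3.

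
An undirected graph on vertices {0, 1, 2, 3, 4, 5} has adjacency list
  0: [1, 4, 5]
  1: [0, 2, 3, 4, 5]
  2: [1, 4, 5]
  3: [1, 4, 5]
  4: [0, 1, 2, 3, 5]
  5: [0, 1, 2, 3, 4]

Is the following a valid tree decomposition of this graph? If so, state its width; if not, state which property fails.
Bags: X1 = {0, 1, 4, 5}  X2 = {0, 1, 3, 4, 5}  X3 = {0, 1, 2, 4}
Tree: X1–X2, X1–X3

A tree decomposition must satisfy three properties: every vertex lies in some bag; for every edge, both endpoints lie together in some bag; and for every vertex, the bags containing it form a connected subtree. Here edge (5,2) lies in no bag, so the decomposition is invalid.

No — edge (5,2) lies in no bag.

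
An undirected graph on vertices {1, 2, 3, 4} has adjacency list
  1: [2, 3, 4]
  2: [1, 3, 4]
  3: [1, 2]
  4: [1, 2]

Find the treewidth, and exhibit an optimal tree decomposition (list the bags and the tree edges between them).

Treewidth 2.
One optimal decomposition is:
Bags: B1 = {1, 2, 3}  B2 = {1, 2, 4}
Tree: B1–B2

Every bag has size at most 3, so the width is 3 − 1 = 2 and tw(G) ≤ 2. For the lower bound, the 3 vertices {1, 2, 3} are pairwise adjacent, and any tree decomposition puts a clique entirely inside one bag — forcing width ≥ 2. The upper and lower bounds meet at 2, so that is the treewidth.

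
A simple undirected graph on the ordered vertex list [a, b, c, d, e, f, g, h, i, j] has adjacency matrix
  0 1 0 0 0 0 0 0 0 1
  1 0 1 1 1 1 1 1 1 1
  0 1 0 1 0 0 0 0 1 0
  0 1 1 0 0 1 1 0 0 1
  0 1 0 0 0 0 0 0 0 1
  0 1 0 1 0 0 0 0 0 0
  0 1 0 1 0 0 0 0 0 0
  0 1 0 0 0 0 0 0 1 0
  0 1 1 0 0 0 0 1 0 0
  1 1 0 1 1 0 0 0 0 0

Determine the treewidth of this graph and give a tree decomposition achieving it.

The largest bag has 3 vertices, giving width 2; this decomposition certifies tw(G) ≤ 2. Conversely, {b, d, g} is a clique of size 3, and the vertices of any clique must share a bag in every tree decomposition; so some bag has ≥ 3 vertices and tw(G) ≥ 2. Combining the bounds, tw(G) = 2.

Treewidth 2.
Bags: B1 = {b, c, i}  B2 = {b, c, d}  B3 = {b, d, f}  B4 = {b, d, j}  B5 = {a, b, j}  B6 = {b, h, i}  B7 = {b, d, g}  B8 = {b, e, j}
Tree: B1–B2, B2–B3, B3–B4, B4–B5, B1–B6, B3–B7, B4–B8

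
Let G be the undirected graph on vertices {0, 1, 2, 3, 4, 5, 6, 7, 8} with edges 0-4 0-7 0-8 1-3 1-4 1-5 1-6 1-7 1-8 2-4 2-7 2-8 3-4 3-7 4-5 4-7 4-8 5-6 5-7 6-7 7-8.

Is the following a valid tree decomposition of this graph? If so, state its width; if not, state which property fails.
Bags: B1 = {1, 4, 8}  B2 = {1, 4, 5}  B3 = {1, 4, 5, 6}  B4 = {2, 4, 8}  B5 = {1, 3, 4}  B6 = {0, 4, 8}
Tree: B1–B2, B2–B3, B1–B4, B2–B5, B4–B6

No — vertex 7 appears in no bag.

A tree decomposition must satisfy three properties: every vertex lies in some bag; for every edge, both endpoints lie together in some bag; and for every vertex, the bags containing it form a connected subtree. Here vertex 7 appears in no bag, so the decomposition is invalid.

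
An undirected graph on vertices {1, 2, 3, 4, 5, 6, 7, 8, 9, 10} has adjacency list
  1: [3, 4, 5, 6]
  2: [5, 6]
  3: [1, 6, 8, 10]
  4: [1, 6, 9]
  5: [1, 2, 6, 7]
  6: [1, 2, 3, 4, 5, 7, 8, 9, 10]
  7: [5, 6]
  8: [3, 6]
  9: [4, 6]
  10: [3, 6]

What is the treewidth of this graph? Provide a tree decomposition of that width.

Treewidth 2.
Bags: B1 = {1, 4, 6}  B2 = {1, 5, 6}  B3 = {5, 6, 7}  B4 = {1, 3, 6}  B5 = {4, 6, 9}  B6 = {3, 6, 8}  B7 = {2, 5, 6}  B8 = {3, 6, 10}
Tree: B1–B2, B2–B3, B2–B4, B1–B5, B4–B6, B2–B7, B6–B8

Every bag has size at most 3, so the width is 3 − 1 = 2 and tw(G) ≤ 2. Conversely, {1, 3, 6} is a clique of size 3, and the vertices of any clique must share a bag in every tree decomposition; so some bag has ≥ 3 vertices and tw(G) ≥ 2. Combining the bounds, tw(G) = 2.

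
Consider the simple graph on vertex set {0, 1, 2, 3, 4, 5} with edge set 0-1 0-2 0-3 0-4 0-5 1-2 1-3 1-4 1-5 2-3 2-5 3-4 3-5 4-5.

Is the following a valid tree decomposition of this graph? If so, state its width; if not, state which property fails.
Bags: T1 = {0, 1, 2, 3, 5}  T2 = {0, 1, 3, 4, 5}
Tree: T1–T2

Yes; width 4.

Checking the three conditions: (i) the bags cover all of {0, 1, 2, 3, 4, 5}; (ii) for each edge, some bag contains both endpoints; (iii) the bags containing any fixed vertex form a subtree. All hold, so the decomposition is valid with width 5 − 1 = 4.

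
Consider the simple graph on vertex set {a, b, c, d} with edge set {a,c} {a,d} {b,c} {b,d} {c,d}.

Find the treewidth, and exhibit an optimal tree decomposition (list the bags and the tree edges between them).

Each bag holds 3 vertices, so the decomposition has width 2, which upper-bounds the treewidth. Conversely, {a, c, d} is a clique of size 3, and the vertices of any clique must share a bag in every tree decomposition; so some bag has ≥ 3 vertices and tw(G) ≥ 2. The upper and lower bounds meet at 2, so that is the treewidth.

Treewidth 2.
Bags: B1 = {b, c, d}  B2 = {a, c, d}
Tree: B1–B2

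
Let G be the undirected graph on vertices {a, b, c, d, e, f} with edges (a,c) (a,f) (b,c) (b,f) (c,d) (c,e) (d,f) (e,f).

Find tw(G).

A width-2 tree decomposition is:
Bags: B1 = {c, d, f}  B2 = {b, c, f}  B3 = {a, c, f}  B4 = {c, e, f}
Tree: B1–B2, B2–B3, B3–B4
Each bag holds 3 vertices, so the decomposition has width 2, which upper-bounds the treewidth. For the lower bound, G contains the cycle c–d–f–b–c, so G is not a forest; only forests have treewidth ≤ 1, hence tw(G) ≥ 2. Therefore the treewidth is 2.

2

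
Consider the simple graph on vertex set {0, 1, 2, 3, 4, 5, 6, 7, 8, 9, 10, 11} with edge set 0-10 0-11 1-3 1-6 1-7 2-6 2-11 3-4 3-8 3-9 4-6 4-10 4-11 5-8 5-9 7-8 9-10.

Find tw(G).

3

A width-3 tree decomposition is:
Bags: B1 = {0, 2, 6, 11}  B2 = {0, 4, 6, 11}  B3 = {0, 4, 6, 10}  B4 = {1, 4, 6, 10}  B5 = {1, 3, 4, 10}  B6 = {1, 3, 9, 10}  B7 = {1, 3, 7, 9}  B8 = {3, 7, 8, 9}  B9 = {5, 7, 8, 9}
Tree: B1–B2, B2–B3, B3–B4, B4–B5, B5–B6, B6–B7, B7–B8, B8–B9
The largest bag has 4 vertices, giving width 3; this decomposition certifies tw(G) ≤ 3. For the lower bound: the 4 vertex sets {0,2,11}, {6}, {4}, {1,3,9,10} are disjoint, each induces a connected subgraph, and every pair is joined by at least one edge of G. Contracting each set to a single vertex therefore yields K_{4} as a minor, and since treewidth is minor-monotone, tw(G) ≥ tw(K_{4}) = 3. The upper and lower bounds meet at 3, so that is the treewidth.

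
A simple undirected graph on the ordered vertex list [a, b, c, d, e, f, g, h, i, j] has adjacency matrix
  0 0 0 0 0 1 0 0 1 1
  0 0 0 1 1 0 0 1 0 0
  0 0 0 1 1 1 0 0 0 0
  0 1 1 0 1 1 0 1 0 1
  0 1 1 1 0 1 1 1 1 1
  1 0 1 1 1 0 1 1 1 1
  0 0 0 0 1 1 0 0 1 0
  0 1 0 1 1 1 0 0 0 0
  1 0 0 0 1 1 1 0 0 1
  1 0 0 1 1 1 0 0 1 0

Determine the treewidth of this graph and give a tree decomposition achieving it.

Every bag has size at most 4, so the width is 4 − 1 = 3 and tw(G) ≤ 3. Conversely, {d, e, f, j} is a clique of size 4, and the vertices of any clique must share a bag in every tree decomposition; so some bag has ≥ 4 vertices and tw(G) ≥ 3. The upper and lower bounds meet at 3, so that is the treewidth.

Treewidth 3.
One optimal decomposition is:
Bags: B1 = {d, e, f, h}  B2 = {d, e, f, j}  B3 = {b, d, e, h}  B4 = {e, f, i, j}  B5 = {a, f, i, j}  B6 = {c, d, e, f}  B7 = {e, f, g, i}
Tree: B1–B2, B1–B3, B2–B4, B4–B5, B1–B6, B4–B7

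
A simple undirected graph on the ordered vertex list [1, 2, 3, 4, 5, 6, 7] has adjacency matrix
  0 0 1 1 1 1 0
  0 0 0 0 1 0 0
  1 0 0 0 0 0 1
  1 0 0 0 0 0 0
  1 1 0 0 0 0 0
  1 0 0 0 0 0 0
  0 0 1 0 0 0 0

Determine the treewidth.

1

A width-1 tree decomposition is:
Bags: B1 = {1, 3}  B2 = {1, 6}  B3 = {1, 4}  B4 = {1, 5}  B5 = {2, 5}  B6 = {3, 7}
Tree: B1–B2, B2–B3, B2–B4, B4–B5, B1–B6
The largest bag has 2 vertices, giving width 1; this decomposition certifies tw(G) ≤ 1. Since G has at least one edge (e.g. 3–1), it is not an edgeless graph, so tw(G) ≥ 1. Combining the bounds, tw(G) = 1.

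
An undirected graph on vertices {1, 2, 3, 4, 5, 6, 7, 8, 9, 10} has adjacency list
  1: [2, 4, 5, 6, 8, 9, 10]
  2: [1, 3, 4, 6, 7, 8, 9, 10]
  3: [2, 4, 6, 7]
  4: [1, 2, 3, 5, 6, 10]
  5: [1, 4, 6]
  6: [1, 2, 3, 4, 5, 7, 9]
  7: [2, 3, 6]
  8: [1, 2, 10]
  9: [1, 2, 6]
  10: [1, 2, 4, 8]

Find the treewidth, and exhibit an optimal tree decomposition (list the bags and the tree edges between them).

Treewidth 3.
Bags: B1 = {1, 2, 8, 10}  B2 = {1, 2, 4, 10}  B3 = {1, 2, 4, 6}  B4 = {1, 2, 6, 9}  B5 = {2, 3, 4, 6}  B6 = {1, 4, 5, 6}  B7 = {2, 3, 6, 7}
Tree: B1–B2, B2–B3, B3–B4, B3–B5, B3–B6, B5–B7

Every bag has size at most 4, so the width is 4 − 1 = 3 and tw(G) ≤ 3. For the lower bound, the 4 vertices {1, 2, 8, 10} are pairwise adjacent, and any tree decomposition puts a clique entirely inside one bag — forcing width ≥ 3. Hence tw(G) = 3 exactly.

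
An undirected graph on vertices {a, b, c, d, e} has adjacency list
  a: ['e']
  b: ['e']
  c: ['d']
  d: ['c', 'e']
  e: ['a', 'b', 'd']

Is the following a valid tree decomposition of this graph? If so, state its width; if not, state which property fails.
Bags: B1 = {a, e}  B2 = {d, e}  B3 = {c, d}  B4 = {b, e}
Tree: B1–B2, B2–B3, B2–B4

Yes; width 1.

Every vertex of G appears in some bag (union = {a, b, c, d, e}); every edge is covered by a bag; and for each vertex v the set of bags containing v is connected in the bag tree. The decomposition is therefore valid. The largest bag has 2 vertices, so the width is 1.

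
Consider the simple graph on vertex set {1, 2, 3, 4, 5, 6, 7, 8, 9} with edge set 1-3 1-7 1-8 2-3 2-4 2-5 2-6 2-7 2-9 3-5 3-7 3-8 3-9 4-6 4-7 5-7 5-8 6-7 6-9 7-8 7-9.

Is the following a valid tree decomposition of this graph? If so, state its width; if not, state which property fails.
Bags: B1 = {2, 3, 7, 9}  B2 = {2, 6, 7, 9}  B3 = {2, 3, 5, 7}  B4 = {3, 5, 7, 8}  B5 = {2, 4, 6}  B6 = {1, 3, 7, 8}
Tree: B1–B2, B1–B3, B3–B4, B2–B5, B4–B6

A tree decomposition must satisfy three properties: every vertex lies in some bag; for every edge, both endpoints lie together in some bag; and for every vertex, the bags containing it form a connected subtree. Here edge (7,4) lies in no bag, so the decomposition is invalid.

No — edge (7,4) lies in no bag.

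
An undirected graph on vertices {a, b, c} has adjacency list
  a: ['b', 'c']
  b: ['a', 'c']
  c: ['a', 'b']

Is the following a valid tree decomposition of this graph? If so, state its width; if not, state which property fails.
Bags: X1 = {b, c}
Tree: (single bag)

A tree decomposition must satisfy three properties: every vertex lies in some bag; for every edge, both endpoints lie together in some bag; and for every vertex, the bags containing it form a connected subtree. Here vertex a appears in no bag, so the decomposition is invalid.

No — vertex a appears in no bag.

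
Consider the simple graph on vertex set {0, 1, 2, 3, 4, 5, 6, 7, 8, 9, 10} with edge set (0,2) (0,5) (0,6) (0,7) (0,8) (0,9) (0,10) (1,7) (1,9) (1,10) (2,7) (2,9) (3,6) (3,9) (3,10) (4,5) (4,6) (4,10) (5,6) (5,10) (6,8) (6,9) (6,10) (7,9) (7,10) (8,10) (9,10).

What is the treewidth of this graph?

A width-3 tree decomposition is:
Bags: B1 = {0, 7, 9, 10}  B2 = {0, 2, 7, 9}  B3 = {0, 6, 9, 10}  B4 = {3, 6, 9, 10}  B5 = {0, 6, 8, 10}  B6 = {1, 7, 9, 10}  B7 = {0, 5, 6, 10}  B8 = {4, 5, 6, 10}
Tree: B1–B2, B1–B3, B3–B4, B3–B5, B1–B6, B3–B7, B7–B8
Every bag has size at most 4, so the width is 4 − 1 = 3 and tw(G) ≤ 3. Conversely, {0, 2, 7, 9} is a clique of size 4, and the vertices of any clique must share a bag in every tree decomposition; so some bag has ≥ 4 vertices and tw(G) ≥ 3. Therefore the treewidth is 3.

3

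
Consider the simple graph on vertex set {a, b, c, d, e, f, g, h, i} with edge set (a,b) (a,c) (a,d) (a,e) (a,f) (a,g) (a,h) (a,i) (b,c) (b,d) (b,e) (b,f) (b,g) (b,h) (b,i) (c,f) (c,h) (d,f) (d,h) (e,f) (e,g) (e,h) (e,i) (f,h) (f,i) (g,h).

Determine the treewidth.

A width-4 tree decomposition is:
Bags: B1 = {a, b, e, f, h}  B2 = {a, b, e, g, h}  B3 = {a, b, d, f, h}  B4 = {a, b, c, f, h}  B5 = {a, b, e, f, i}
Tree: B1–B2, B1–B3, B3–B4, B1–B5
Each bag holds 5 vertices, so the decomposition has width 4, which upper-bounds the treewidth. Conversely, {a, b, e, g, h} is a clique of size 5, and the vertices of any clique must share a bag in every tree decomposition; so some bag has ≥ 5 vertices and tw(G) ≥ 4. The upper and lower bounds meet at 4, so that is the treewidth.

4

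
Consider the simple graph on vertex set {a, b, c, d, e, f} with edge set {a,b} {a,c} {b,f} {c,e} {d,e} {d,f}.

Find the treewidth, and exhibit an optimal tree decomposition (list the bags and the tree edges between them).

The largest bag has 3 vertices, giving width 2; this decomposition certifies tw(G) ≤ 2. For the lower bound, G contains the cycle d–f–b–a–c–e–d, so G is not a forest; only forests have treewidth ≤ 1, hence tw(G) ≥ 2. Hence tw(G) = 2 exactly.

Treewidth 2.
Bags: B1 = {b, d, f}  B2 = {a, b, d}  B3 = {a, c, d}  B4 = {c, d, e}
Tree: B1–B2, B2–B3, B3–B4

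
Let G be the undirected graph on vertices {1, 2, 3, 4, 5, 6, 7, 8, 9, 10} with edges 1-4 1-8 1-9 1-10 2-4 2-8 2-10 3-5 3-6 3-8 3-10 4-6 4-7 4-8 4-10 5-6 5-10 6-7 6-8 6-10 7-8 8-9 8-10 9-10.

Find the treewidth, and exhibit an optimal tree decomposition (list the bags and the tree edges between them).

Treewidth 3.
One optimal decomposition is:
Bags: B1 = {4, 6, 8, 10}  B2 = {3, 6, 8, 10}  B3 = {2, 4, 8, 10}  B4 = {4, 6, 7, 8}  B5 = {3, 5, 6, 10}  B6 = {1, 4, 8, 10}  B7 = {1, 8, 9, 10}
Tree: B1–B2, B1–B3, B1–B4, B2–B5, B1–B6, B6–B7

The largest bag has 4 vertices, giving width 3; this decomposition certifies tw(G) ≤ 3. For the lower bound, the 4 vertices {1, 8, 9, 10} are pairwise adjacent, and any tree decomposition puts a clique entirely inside one bag — forcing width ≥ 3. Hence tw(G) = 3 exactly.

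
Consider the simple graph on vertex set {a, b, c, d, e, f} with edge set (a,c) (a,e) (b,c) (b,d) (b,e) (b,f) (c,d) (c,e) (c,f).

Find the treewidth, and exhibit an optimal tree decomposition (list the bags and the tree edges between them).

Each bag holds 3 vertices, so the decomposition has width 2, which upper-bounds the treewidth. For the lower bound, the 3 vertices {a, c, e} are pairwise adjacent, and any tree decomposition puts a clique entirely inside one bag — forcing width ≥ 2. Combining the bounds, tw(G) = 2.

Treewidth 2.
One optimal decomposition is:
Bags: B1 = {a, c, e}  B2 = {b, c, e}  B3 = {b, c, f}  B4 = {b, c, d}
Tree: B1–B2, B2–B3, B3–B4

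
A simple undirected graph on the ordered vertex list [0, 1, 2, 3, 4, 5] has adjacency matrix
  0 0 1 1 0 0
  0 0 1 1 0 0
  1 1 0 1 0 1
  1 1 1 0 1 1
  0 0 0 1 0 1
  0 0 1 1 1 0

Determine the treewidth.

A width-2 tree decomposition is:
Bags: B1 = {2, 3, 5}  B2 = {3, 4, 5}  B3 = {1, 2, 3}  B4 = {0, 2, 3}
Tree: B1–B2, B1–B3, B3–B4
Every bag has size at most 3, so the width is 3 − 1 = 2 and tw(G) ≤ 2. On the other hand G contains the 3-clique {0, 2, 3}. A clique must lie in a single bag of any decomposition, so no decomposition can have width below 2. Combining the bounds, tw(G) = 2.

2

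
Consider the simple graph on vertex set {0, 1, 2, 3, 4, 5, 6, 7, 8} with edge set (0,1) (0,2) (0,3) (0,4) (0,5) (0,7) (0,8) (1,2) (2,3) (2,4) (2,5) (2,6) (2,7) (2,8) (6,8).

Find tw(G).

A width-2 tree decomposition is:
Bags: B1 = {0, 2, 7}  B2 = {0, 2, 5}  B3 = {0, 2, 8}  B4 = {0, 2, 3}  B5 = {0, 1, 2}  B6 = {2, 6, 8}  B7 = {0, 2, 4}
Tree: B1–B2, B1–B3, B2–B4, B2–B5, B3–B6, B1–B7
The largest bag has 3 vertices, giving width 2; this decomposition certifies tw(G) ≤ 2. Conversely, {0, 1, 2} is a clique of size 3, and the vertices of any clique must share a bag in every tree decomposition; so some bag has ≥ 3 vertices and tw(G) ≥ 2. Therefore the treewidth is 2.

2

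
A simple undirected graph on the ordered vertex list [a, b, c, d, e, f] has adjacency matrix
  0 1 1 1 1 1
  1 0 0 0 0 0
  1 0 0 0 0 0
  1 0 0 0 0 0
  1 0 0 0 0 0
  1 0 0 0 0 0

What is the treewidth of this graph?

1

A width-1 tree decomposition is:
Bags: B1 = {a, e}  B2 = {a, b}  B3 = {a, d}  B4 = {a, c}  B5 = {a, f}
Tree: B1–B2, B1–B3, B1–B4, B2–B5
The largest bag has 2 vertices, giving width 1; this decomposition certifies tw(G) ≤ 1. G has an edge, so its treewidth is at least 1. Therefore the treewidth is 1.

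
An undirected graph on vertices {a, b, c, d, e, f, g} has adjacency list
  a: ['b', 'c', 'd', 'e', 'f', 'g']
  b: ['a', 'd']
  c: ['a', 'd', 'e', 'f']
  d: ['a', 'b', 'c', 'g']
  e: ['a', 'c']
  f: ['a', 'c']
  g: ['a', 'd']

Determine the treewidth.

2

A width-2 tree decomposition is:
Bags: B1 = {a, c, d}  B2 = {a, d, g}  B3 = {a, b, d}  B4 = {a, c, f}  B5 = {a, c, e}
Tree: B1–B2, B1–B3, B1–B4, B4–B5
The largest bag has 3 vertices, giving width 2; this decomposition certifies tw(G) ≤ 2. Conversely, {a, d, g} is a clique of size 3, and the vertices of any clique must share a bag in every tree decomposition; so some bag has ≥ 3 vertices and tw(G) ≥ 2. Hence tw(G) = 2 exactly.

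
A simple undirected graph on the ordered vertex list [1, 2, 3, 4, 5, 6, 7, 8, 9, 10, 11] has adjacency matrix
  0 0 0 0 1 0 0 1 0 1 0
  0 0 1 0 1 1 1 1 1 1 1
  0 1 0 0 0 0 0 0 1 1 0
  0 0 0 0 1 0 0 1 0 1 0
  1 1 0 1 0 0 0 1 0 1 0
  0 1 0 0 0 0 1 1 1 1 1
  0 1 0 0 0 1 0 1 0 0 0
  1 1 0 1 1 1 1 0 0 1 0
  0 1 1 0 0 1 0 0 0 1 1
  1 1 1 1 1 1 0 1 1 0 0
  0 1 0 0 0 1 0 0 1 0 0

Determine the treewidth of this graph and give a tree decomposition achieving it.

Treewidth 3.
Bags: B1 = {2, 6, 7, 8}  B2 = {2, 6, 8, 10}  B3 = {2, 5, 8, 10}  B4 = {1, 5, 8, 10}  B5 = {4, 5, 8, 10}  B6 = {2, 6, 9, 10}  B7 = {2, 6, 9, 11}  B8 = {2, 3, 9, 10}
Tree: B1–B2, B2–B3, B3–B4, B3–B5, B2–B6, B6–B7, B6–B8

The largest bag has 4 vertices, giving width 3; this decomposition certifies tw(G) ≤ 3. On the other hand G contains the 4-clique {1, 5, 8, 10}. A clique must lie in a single bag of any decomposition, so no decomposition can have width below 3. Hence tw(G) = 3 exactly.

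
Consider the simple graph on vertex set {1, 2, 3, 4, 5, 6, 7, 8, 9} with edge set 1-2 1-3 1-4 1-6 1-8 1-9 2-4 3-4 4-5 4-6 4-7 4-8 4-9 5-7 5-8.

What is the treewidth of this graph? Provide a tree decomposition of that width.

Treewidth 2.
Bags: B1 = {1, 2, 4}  B2 = {1, 4, 6}  B3 = {1, 4, 9}  B4 = {1, 3, 4}  B5 = {1, 4, 8}  B6 = {4, 5, 8}  B7 = {4, 5, 7}
Tree: B1–B2, B2–B3, B3–B4, B2–B5, B5–B6, B6–B7

The largest bag has 3 vertices, giving width 2; this decomposition certifies tw(G) ≤ 2. Conversely, {1, 2, 4} is a clique of size 3, and the vertices of any clique must share a bag in every tree decomposition; so some bag has ≥ 3 vertices and tw(G) ≥ 2. Hence tw(G) = 2 exactly.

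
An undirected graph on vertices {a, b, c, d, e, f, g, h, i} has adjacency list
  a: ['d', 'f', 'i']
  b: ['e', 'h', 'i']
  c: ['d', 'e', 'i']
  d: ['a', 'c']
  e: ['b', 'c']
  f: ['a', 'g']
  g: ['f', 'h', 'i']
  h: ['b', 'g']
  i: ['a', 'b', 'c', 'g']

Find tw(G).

3

A width-3 tree decomposition is:
Bags: B1 = {b, c, d, e}  B2 = {b, c, d, i}  B3 = {a, b, d, i}  B4 = {a, b, h, i}  B5 = {a, g, h, i}  B6 = {a, f, g, h}
Tree: B1–B2, B2–B3, B3–B4, B4–B5, B5–B6
Each bag holds 4 vertices, so the decomposition has width 3, which upper-bounds the treewidth. For the lower bound: the 4 vertex sets {c,d,e}, {b}, {i}, {a,f,g,h} are disjoint, each induces a connected subgraph, and every pair is joined by at least one edge of G. Contracting each set to a single vertex therefore yields K_{4} as a minor, and since treewidth is minor-monotone, tw(G) ≥ tw(K_{4}) = 3. Therefore the treewidth is 3.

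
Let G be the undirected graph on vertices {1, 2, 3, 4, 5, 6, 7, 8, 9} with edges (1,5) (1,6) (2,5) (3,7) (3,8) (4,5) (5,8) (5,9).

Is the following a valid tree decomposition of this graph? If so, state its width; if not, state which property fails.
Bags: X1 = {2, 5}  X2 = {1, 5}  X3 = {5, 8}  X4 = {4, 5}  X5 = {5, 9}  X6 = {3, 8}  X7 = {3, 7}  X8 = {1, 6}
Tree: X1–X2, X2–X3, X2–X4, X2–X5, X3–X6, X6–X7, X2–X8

Every vertex of G appears in some bag (union = {1, 2, 3, 4, 5, 6, 7, 8, 9}); every edge is covered by a bag; and for each vertex v the set of bags containing v is connected in the bag tree. The decomposition is therefore valid. The largest bag has 2 vertices, so the width is 1.

Yes; width 1.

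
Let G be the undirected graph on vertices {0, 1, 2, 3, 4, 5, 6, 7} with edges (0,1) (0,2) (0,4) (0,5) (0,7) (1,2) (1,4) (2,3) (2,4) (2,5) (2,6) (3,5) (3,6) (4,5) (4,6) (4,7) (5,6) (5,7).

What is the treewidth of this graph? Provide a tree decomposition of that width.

Treewidth 3.
One such decomposition:
Bags: B1 = {0, 2, 4, 5}  B2 = {2, 4, 5, 6}  B3 = {0, 1, 2, 4}  B4 = {2, 3, 5, 6}  B5 = {0, 4, 5, 7}
Tree: B1–B2, B1–B3, B2–B4, B1–B5

Each bag holds 4 vertices, so the decomposition has width 3, which upper-bounds the treewidth. Conversely, {2, 3, 5, 6} is a clique of size 4, and the vertices of any clique must share a bag in every tree decomposition; so some bag has ≥ 4 vertices and tw(G) ≥ 3. The upper and lower bounds meet at 3, so that is the treewidth.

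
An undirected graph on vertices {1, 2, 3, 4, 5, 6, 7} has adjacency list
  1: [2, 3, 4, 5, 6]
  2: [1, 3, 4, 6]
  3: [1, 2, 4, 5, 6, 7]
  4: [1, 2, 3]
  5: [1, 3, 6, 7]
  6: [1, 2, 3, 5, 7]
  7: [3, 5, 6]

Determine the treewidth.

3

A width-3 tree decomposition is:
Bags: B1 = {3, 5, 6, 7}  B2 = {1, 3, 5, 6}  B3 = {1, 2, 3, 6}  B4 = {1, 2, 3, 4}
Tree: B1–B2, B2–B3, B3–B4
Each bag holds 4 vertices, so the decomposition has width 3, which upper-bounds the treewidth. For the lower bound, the 4 vertices {1, 2, 3, 4} are pairwise adjacent, and any tree decomposition puts a clique entirely inside one bag — forcing width ≥ 3. Therefore the treewidth is 3.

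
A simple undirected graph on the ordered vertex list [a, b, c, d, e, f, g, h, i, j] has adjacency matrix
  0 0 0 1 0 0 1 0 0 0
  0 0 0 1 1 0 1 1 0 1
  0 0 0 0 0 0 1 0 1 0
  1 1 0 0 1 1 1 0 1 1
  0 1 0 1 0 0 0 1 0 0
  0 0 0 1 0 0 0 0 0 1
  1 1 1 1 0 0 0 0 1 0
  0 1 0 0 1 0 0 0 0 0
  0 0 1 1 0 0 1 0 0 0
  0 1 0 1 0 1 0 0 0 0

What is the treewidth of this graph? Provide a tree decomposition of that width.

Each bag holds 3 vertices, so the decomposition has width 2, which upper-bounds the treewidth. Conversely, {a, d, g} is a clique of size 3, and the vertices of any clique must share a bag in every tree decomposition; so some bag has ≥ 3 vertices and tw(G) ≥ 2. The upper and lower bounds meet at 2, so that is the treewidth.

Treewidth 2.
Bags: B1 = {d, g, i}  B2 = {b, d, g}  B3 = {b, d, e}  B4 = {b, d, j}  B5 = {d, f, j}  B6 = {a, d, g}  B7 = {b, e, h}  B8 = {c, g, i}
Tree: B1–B2, B2–B3, B2–B4, B4–B5, B2–B6, B3–B7, B1–B8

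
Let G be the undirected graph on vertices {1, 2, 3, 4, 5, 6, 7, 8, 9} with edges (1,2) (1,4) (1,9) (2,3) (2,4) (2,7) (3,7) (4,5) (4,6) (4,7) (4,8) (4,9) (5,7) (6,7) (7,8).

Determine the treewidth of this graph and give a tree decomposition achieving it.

Treewidth 2.
One such decomposition:
Bags: B1 = {2, 4, 7}  B2 = {1, 2, 4}  B3 = {4, 6, 7}  B4 = {2, 3, 7}  B5 = {4, 7, 8}  B6 = {4, 5, 7}  B7 = {1, 4, 9}
Tree: B1–B2, B1–B3, B1–B4, B3–B5, B3–B6, B2–B7

Each bag holds 3 vertices, so the decomposition has width 2, which upper-bounds the treewidth. On the other hand G contains the 3-clique {2, 3, 7}. A clique must lie in a single bag of any decomposition, so no decomposition can have width below 2. Hence tw(G) = 2 exactly.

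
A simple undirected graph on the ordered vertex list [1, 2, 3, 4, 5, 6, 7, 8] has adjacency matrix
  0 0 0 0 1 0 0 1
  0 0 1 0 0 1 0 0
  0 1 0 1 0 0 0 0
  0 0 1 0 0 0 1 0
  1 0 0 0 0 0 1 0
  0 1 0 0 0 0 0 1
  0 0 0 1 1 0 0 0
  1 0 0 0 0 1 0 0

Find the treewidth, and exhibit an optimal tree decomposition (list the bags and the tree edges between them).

Treewidth 2.
Bags: B1 = {1, 6, 8}  B2 = {1, 5, 6}  B3 = {5, 6, 7}  B4 = {4, 6, 7}  B5 = {3, 4, 6}  B6 = {2, 3, 6}
Tree: B1–B2, B2–B3, B3–B4, B4–B5, B5–B6

Every bag has size at most 3, so the width is 3 − 1 = 2 and tw(G) ≤ 2. The edges 6–8–1–5–7–4–3–2–6 form a cycle, so G is not a tree and its treewidth is at least 2. Therefore the treewidth is 2.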